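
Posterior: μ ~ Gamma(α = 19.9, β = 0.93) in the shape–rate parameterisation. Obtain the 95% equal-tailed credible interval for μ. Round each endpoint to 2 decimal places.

[13.05, 31.77]

Posterior: Gamma(shape 19.9, rate 0.93).
Equal-tailed 95% interval: Gamma(19.9, 0.93) quantiles at 0.025 and 0.975.
Posterior mean ≈ 21.40, SD ≈ 4.80; a Normal approximation gives roughly [12.00, 30.80].
Exact: lower = 13.05; upper = 31.77.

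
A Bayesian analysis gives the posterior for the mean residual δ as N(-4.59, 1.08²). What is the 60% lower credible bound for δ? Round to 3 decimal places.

-4.864

Need L with P(δ ≥ L) = 0.60: L = -4.59 − z_{0.4}·1.08.
z = 0.253; L = -4.59 − 0.253 × 1.08 = -4.864.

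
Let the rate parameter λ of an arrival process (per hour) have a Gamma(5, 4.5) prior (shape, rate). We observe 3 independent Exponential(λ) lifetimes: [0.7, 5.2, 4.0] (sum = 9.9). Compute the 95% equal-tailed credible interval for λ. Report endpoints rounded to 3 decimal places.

[0.240, 1.002]

Posterior: Gamma(5+3, 4.5+9.9) = Gamma(8, 14.4) (shape, rate).
Equal-tailed 95% interval: Gamma(8, 14.4) quantiles at 0.025 and 0.975.
Posterior mean ≈ 0.556, SD ≈ 0.196; a Normal approximation gives roughly [0.171, 0.941].
Exact: lower = 0.240; upper = 1.002.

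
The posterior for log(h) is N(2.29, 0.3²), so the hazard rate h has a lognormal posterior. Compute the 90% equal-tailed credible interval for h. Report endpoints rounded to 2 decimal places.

[6.03, 16.17]

On the log scale the 90% interval is 2.29 ± 1.645 × 0.3 = [1.7965, 2.7835].
Exponentiate: [e^1.7965, e^2.7835] = [6.03, 16.17].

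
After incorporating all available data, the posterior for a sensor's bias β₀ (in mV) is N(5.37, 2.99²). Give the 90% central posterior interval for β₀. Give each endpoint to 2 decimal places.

The posterior is symmetric, so the 90% equal-tailed interval is β₀ = 5.37 ± z·2.99 with z = 1.645.
Half-width: 1.645 × 2.99 = 4.92.
5.37 − 4.92 = 0.45; 5.37 + 4.92 = 10.29.

[0.45, 10.29]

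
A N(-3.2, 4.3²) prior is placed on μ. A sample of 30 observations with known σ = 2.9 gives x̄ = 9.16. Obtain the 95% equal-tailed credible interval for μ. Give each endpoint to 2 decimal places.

Posterior precision = 1/4.3² + 30/2.9² = 0.0541 + 3.5672 = 3.6213, so posterior SD = 0.5255.
Posterior mean = (-3.2/4.3² + 30·9.16/2.9²) / 3.6213 = 8.9754.
Interval: 8.9754 ± 1.960 × 0.5255 → [7.95, 10.01].

[7.95, 10.01]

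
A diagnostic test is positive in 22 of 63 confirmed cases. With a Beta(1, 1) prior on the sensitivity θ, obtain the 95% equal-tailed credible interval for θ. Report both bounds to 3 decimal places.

Posterior: Beta(1+22, 1+41) = Beta(23, 42).
Equal-tailed 95% interval: the 0.025 and 0.975 quantiles of Beta(23, 42).
Posterior mean ≈ 0.354, SD ≈ 0.059; a Normal approximation gives roughly [0.238, 0.469].
Exact: F⁻¹(0.025) = 0.243; F⁻¹(0.975) = 0.473.

[0.243, 0.473]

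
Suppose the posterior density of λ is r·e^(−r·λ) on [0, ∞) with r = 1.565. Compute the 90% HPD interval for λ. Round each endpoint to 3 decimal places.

[0.000, 1.471]

The exponential density is strictly decreasing on [0, ∞), so the HPD interval is anchored at 0: [0, q] with P(λ ≤ q) = 0.90.
q = −ln(1 − 0.90) / 1.565 = 2.3026 / 1.565 = 1.471.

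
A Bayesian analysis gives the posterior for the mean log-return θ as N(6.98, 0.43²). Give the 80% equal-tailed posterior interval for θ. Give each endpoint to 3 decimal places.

The posterior is symmetric, so the 80% equal-tailed interval is θ = 6.98 ± z·0.43 with z = 1.282.
Half-width: 1.282 × 0.43 = 0.551.
6.98 − 0.551 = 6.429; 6.98 + 0.551 = 7.531.

[6.429, 7.531]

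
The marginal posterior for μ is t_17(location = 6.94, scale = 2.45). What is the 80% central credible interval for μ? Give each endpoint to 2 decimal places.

The t_17 distribution is symmetric; the 80% interval is 6.94 ± t·2.45 with t_{0.9,17} = 1.333.
Half-width: 1.333 × 2.45 = 3.27.
6.94 − 3.27 = 3.67; 6.94 + 3.27 = 10.21.

[3.67, 10.21]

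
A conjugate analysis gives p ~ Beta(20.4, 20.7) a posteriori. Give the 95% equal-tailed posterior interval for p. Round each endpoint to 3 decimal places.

[0.346, 0.647]

Posterior: Beta(20.4, 20.7).
Equal-tailed 95% interval: the 0.025 and 0.975 quantiles of Beta(20.4, 20.7).
Posterior mean ≈ 0.496, SD ≈ 0.077; a Normal approximation gives roughly [0.345, 0.647].
Exact: F⁻¹(0.025) = 0.346; F⁻¹(0.975) = 0.647.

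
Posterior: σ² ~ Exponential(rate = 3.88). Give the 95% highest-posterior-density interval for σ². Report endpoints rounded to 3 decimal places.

[0.000, 0.772]

The exponential density is strictly decreasing on [0, ∞), so the HPD interval is anchored at 0: [0, q] with P(σ² ≤ q) = 0.95.
q = −ln(1 − 0.95) / 3.88 = 2.9957 / 3.88 = 0.772.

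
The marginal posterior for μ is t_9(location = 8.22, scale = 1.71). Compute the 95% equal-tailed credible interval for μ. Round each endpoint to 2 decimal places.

[4.35, 12.09]

The t_9 distribution is symmetric; the 95% interval is 8.22 ± t·1.71 with t_{0.975,9} = 2.262.
Half-width: 2.262 × 1.71 = 3.87.
8.22 − 3.87 = 4.35; 8.22 + 3.87 = 12.09.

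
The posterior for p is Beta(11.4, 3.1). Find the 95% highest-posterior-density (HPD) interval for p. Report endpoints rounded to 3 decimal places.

The posterior is unimodal and skewed, so the HPD interval has equal density at both endpoints and is the shortest 95% interval.
Solving f(0.583) = f(0.966) with F(0.966) − F(0.583) = 0.95 gives [0.583, 0.966].
For comparison, the equal-tailed interval is [0.551, 0.948]; the HPD is narrower and shifted toward the mode.

[0.583, 0.966]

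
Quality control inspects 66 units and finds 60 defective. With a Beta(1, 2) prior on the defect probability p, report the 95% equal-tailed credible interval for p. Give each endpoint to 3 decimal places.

Posterior: Beta(1+60, 2+6) = Beta(61, 8).
Equal-tailed 95% interval: the 0.025 and 0.975 quantiles of Beta(61, 8).
Posterior mean ≈ 0.884, SD ≈ 0.038; a Normal approximation gives roughly [0.809, 0.959].
Exact: F⁻¹(0.025) = 0.799; F⁻¹(0.975) = 0.948.

[0.799, 0.948]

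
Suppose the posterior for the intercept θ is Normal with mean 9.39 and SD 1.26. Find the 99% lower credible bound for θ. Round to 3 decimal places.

Need L with P(θ ≥ L) = 0.99: L = 9.39 − z_{0.01}·1.26.
z = 2.326; L = 9.39 − 2.326 × 1.26 = 6.459.

6.459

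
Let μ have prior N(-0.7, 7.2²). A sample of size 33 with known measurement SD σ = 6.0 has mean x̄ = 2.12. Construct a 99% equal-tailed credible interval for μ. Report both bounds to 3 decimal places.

[-0.601, 4.724]

Posterior precision = 1/7.2² + 33/6.0² = 0.0193 + 0.9167 = 0.9360, so posterior SD = 1.0336.
Posterior mean = (-0.7/7.2² + 33·2.12/6.0²) / 0.9360 = 2.0619.
Interval: 2.0619 ± 2.576 × 1.0336 → [-0.601, 4.724].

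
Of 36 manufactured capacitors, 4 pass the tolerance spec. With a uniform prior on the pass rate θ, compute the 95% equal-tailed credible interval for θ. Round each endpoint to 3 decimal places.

[0.045, 0.254]

Posterior: Beta(1+4, 1+32) = Beta(5, 33).
Equal-tailed 95% interval: the 0.025 and 0.975 quantiles of Beta(5, 33).
Posterior mean ≈ 0.132, SD ≈ 0.054; a Normal approximation gives roughly [0.025, 0.238].
Exact: F⁻¹(0.025) = 0.045; F⁻¹(0.975) = 0.254.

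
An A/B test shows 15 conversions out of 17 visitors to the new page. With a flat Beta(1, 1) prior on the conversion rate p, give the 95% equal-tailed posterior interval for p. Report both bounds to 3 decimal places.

Posterior: Beta(1+15, 1+2) = Beta(16, 3).
Equal-tailed 95% interval: the 0.025 and 0.975 quantiles of Beta(16, 3).
Posterior mean ≈ 0.842, SD ≈ 0.082; a Normal approximation gives roughly [0.682, 1.002].
Exact: F⁻¹(0.025) = 0.653; F⁻¹(0.975) = 0.964.

[0.653, 0.964]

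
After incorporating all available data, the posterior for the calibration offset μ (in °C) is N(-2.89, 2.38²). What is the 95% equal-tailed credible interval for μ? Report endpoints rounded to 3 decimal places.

[-7.555, 1.775]

The posterior is symmetric, so the 95% equal-tailed interval is μ = -2.89 ± z·2.38 with z = 1.960.
Half-width: 1.960 × 2.38 = 4.665.
-2.89 − 4.665 = -7.555; -2.89 + 4.665 = 1.775.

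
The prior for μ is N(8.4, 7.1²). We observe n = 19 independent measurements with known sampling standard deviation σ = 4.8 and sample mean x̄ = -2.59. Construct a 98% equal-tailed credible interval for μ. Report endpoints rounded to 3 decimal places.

[-4.863, 0.200]

Posterior precision = 1/7.1² + 19/4.8² = 0.0198 + 0.8247 = 0.8445, so posterior SD = 1.0882.
Posterior mean = (8.4/7.1² + 19·-2.59/4.8²) / 0.8445 = -2.3318.
Interval: -2.3318 ± 2.326 × 1.0882 → [-4.863, 0.200].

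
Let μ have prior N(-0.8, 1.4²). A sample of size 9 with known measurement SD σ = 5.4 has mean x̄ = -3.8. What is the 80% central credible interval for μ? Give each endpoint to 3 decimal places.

[-3.347, -0.515]

Posterior precision = 1/1.4² + 9/5.4² = 0.5102 + 0.3086 = 0.8188, so posterior SD = 1.1051.
Posterior mean = (-0.8/1.4² + 9·-3.8/5.4²) / 0.8188 = -1.9308.
Interval: -1.9308 ± 1.282 × 1.1051 → [-3.347, -0.515].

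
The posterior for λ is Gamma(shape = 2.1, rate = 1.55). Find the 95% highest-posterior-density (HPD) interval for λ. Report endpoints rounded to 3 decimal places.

[0.038, 3.183]

The posterior is unimodal and skewed, so the HPD interval has equal density at both endpoints and is the shortest 95% interval.
Solving f(0.038) = f(3.183) with F(3.183) − F(0.038) = 0.95 gives [0.038, 3.183].
For comparison, the equal-tailed interval is [0.177, 3.706]; the HPD is narrower and shifted toward the mode.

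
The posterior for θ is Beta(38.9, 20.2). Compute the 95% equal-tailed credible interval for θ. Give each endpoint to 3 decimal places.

Posterior: Beta(38.9, 20.2).
Equal-tailed 95% interval: the 0.025 and 0.975 quantiles of Beta(38.9, 20.2).
Posterior mean ≈ 0.658, SD ≈ 0.061; a Normal approximation gives roughly [0.538, 0.778].
Exact: F⁻¹(0.025) = 0.534; F⁻¹(0.975) = 0.773.

[0.534, 0.773]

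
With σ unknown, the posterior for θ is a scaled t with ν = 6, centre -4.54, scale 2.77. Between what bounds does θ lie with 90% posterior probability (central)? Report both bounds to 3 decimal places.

[-9.923, 0.843]

The t_6 distribution is symmetric; the 90% interval is -4.54 ± t·2.77 with t_{0.95,6} = 1.943.
Half-width: 1.943 × 2.77 = 5.383.
-4.54 − 5.383 = -9.923; -4.54 + 5.383 = 0.843.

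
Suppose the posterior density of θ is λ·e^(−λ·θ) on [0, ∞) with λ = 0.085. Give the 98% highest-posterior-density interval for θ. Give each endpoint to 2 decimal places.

The exponential density is strictly decreasing on [0, ∞), so the HPD interval is anchored at 0: [0, q] with P(θ ≤ q) = 0.98.
q = −ln(1 − 0.98) / 0.085 = 3.9120 / 0.085 = 46.02.

[0.00, 46.02]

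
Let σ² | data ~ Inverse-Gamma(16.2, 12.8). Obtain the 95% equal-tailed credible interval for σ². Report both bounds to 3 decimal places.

[0.512, 1.377]

Inverse-Gamma(16.2, 12.8) quantiles: F⁻¹(0.025) and F⁻¹(0.975).
Equivalently, 1/σ² ~ Gamma(16.2, rate = 12.8); invert its 0.975 and 0.025 quantiles.
Posterior mean ≈ 0.842, SD ≈ 0.223; a Normal approximation gives roughly [0.404, 1.280].
Exact: lower = 0.512; upper = 1.377.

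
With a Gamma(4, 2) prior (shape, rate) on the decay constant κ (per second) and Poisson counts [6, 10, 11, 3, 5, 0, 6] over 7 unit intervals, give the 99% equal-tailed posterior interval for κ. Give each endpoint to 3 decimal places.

[3.289, 7.128]

Posterior: Gamma(4+41, 2+7) = Gamma(45, 9) (shape, rate).
Equal-tailed 99% interval: Gamma(45, 9) quantiles at 0.005 and 0.995.
Posterior mean ≈ 5.000, SD ≈ 0.745; a Normal approximation gives roughly [3.080, 6.920].
Exact: lower = 3.289; upper = 7.128.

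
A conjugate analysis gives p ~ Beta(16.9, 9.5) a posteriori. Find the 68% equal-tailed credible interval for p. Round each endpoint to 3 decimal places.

[0.547, 0.733]

Posterior: Beta(16.9, 9.5).
Equal-tailed 68% interval: the 0.16 and 0.84 quantiles of Beta(16.9, 9.5).
Posterior mean ≈ 0.640, SD ≈ 0.092; a Normal approximation gives roughly [0.549, 0.731].
Exact: F⁻¹(0.16) = 0.547; F⁻¹(0.84) = 0.733.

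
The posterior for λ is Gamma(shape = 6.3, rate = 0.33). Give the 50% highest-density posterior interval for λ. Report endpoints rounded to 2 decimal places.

[11.74, 21.33]

The posterior is unimodal and skewed, so the HPD interval has equal density at both endpoints and is the shortest 50% interval.
Solving f(11.74) = f(21.33) with F(21.33) − F(11.74) = 0.50 gives [11.74, 21.33].
For comparison, the equal-tailed interval is [13.57, 23.53]; the HPD is narrower and shifted toward the mode.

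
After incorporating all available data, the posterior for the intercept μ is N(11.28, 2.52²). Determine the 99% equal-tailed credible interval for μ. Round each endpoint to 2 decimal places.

The posterior is symmetric, so the 99% equal-tailed interval is μ = 11.28 ± z·2.52 with z = 2.576.
Half-width: 2.576 × 2.52 = 6.49.
11.28 − 6.49 = 4.79; 11.28 + 6.49 = 17.77.

[4.79, 17.77]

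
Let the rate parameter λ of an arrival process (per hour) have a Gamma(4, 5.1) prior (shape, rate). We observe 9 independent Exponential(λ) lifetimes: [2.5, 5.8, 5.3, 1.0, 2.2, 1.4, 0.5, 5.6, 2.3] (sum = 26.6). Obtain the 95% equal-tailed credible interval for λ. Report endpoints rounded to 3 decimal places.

[0.218, 0.661]

Posterior: Gamma(4+9, 5.1+26.6) = Gamma(13, 31.7) (shape, rate).
Equal-tailed 95% interval: Gamma(13, 31.7) quantiles at 0.025 and 0.975.
Posterior mean ≈ 0.410, SD ≈ 0.114; a Normal approximation gives roughly [0.187, 0.633].
Exact: lower = 0.218; upper = 0.661.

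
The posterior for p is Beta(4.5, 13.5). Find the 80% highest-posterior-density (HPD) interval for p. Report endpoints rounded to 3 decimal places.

The posterior is unimodal and skewed, so the HPD interval has equal density at both endpoints and is the shortest 80% interval.
Solving f(0.111) = f(0.362) with F(0.362) − F(0.111) = 0.80 gives [0.111, 0.362].
For comparison, the equal-tailed interval is [0.128, 0.385]; the HPD is narrower and shifted toward the mode.

[0.111, 0.362]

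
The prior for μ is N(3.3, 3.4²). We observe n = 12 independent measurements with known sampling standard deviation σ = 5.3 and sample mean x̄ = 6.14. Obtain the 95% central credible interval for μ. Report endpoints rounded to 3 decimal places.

Posterior precision = 1/3.4² + 12/5.3² = 0.0865 + 0.4272 = 0.5137, so posterior SD = 1.3952.
Posterior mean = (3.3/3.4² + 12·6.14/5.3²) / 0.5137 = 5.6618.
Interval: 5.6618 ± 1.960 × 1.3952 → [2.927, 8.396].

[2.927, 8.396]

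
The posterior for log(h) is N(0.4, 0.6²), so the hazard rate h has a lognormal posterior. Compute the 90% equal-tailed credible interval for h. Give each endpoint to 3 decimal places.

[0.556, 4.002]

On the log scale the 90% interval is 0.4 ± 1.645 × 0.6 = [-0.5869, 1.3869].
Exponentiate: [e^-0.5869, e^1.3869] = [0.556, 4.002].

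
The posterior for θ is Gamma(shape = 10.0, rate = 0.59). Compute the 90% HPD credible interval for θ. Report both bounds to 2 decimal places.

[8.29, 25.32]

The posterior is unimodal and skewed, so the HPD interval has equal density at both endpoints and is the shortest 90% interval.
Solving f(8.29) = f(25.32) with F(25.32) − F(8.29) = 0.90 gives [8.29, 25.32].
For comparison, the equal-tailed interval is [9.20, 26.62]; the HPD is narrower and shifted toward the mode.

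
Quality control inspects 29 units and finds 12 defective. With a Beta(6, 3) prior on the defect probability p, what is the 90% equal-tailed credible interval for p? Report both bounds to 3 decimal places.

[0.343, 0.606]

Posterior: Beta(6+12, 3+17) = Beta(18, 20).
Equal-tailed 90% interval: the 0.05 and 0.95 quantiles of Beta(18, 20).
Posterior mean ≈ 0.474, SD ≈ 0.080; a Normal approximation gives roughly [0.342, 0.605].
Exact: F⁻¹(0.05) = 0.343; F⁻¹(0.95) = 0.606.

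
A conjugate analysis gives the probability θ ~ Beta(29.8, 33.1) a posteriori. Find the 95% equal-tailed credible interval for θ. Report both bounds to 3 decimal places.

Posterior: Beta(29.8, 33.1).
Equal-tailed 95% interval: the 0.025 and 0.975 quantiles of Beta(29.8, 33.1).
Posterior mean ≈ 0.474, SD ≈ 0.062; a Normal approximation gives roughly [0.351, 0.596].
Exact: F⁻¹(0.025) = 0.353; F⁻¹(0.975) = 0.597.

[0.353, 0.597]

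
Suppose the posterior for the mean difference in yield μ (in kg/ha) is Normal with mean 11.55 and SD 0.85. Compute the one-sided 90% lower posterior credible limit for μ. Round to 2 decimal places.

Need L with P(μ ≥ L) = 0.90: L = 11.55 − z_{0.1}·0.85.
z = 1.282; L = 11.55 − 1.282 × 0.85 = 10.46.

10.46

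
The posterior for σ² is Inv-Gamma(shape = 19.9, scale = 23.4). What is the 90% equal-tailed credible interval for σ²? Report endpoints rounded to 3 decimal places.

[0.843, 1.776]

Inverse-Gamma(19.9, 23.4) quantiles: F⁻¹(0.05) and F⁻¹(0.95).
Equivalently, 1/σ² ~ Gamma(19.9, rate = 23.4); invert its 0.95 and 0.05 quantiles.
Posterior mean ≈ 1.238, SD ≈ 0.293; a Normal approximation gives roughly [0.757, 1.719].
Exact: lower = 0.843; upper = 1.776.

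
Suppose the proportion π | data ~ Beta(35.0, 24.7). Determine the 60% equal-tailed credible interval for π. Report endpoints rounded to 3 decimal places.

Posterior: Beta(35.0, 24.7).
Equal-tailed 60% interval: the 0.2 and 0.8 quantiles of Beta(35.0, 24.7).
Posterior mean ≈ 0.586, SD ≈ 0.063; a Normal approximation gives roughly [0.533, 0.639].
Exact: F⁻¹(0.2) = 0.533; F⁻¹(0.8) = 0.640.

[0.533, 0.640]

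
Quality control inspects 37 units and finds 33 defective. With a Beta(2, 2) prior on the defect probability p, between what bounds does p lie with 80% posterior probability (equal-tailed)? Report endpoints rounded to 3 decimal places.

[0.780, 0.919]

Posterior: Beta(2+33, 2+4) = Beta(35, 6).
Equal-tailed 80% interval: the 0.1 and 0.9 quantiles of Beta(35, 6).
Posterior mean ≈ 0.854, SD ≈ 0.055; a Normal approximation gives roughly [0.784, 0.924].
Exact: F⁻¹(0.1) = 0.780; F⁻¹(0.9) = 0.919.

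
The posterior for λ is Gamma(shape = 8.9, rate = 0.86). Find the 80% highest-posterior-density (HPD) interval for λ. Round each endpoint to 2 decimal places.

[5.58, 14.09]

The posterior is unimodal and skewed, so the HPD interval has equal density at both endpoints and is the shortest 80% interval.
Solving f(5.58) = f(14.09) with F(14.09) − F(5.58) = 0.80 gives [5.58, 14.09].
For comparison, the equal-tailed interval is [6.23, 14.97]; the HPD is narrower and shifted toward the mode.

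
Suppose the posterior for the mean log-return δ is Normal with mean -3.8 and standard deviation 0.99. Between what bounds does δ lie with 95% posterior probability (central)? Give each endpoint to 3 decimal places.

The posterior is symmetric, so the 95% equal-tailed interval is δ = -3.8 ± z·0.99 with z = 1.960.
Half-width: 1.960 × 0.99 = 1.940.
-3.8 − 1.940 = -5.740; -3.8 + 1.940 = -1.860.

[-5.740, -1.860]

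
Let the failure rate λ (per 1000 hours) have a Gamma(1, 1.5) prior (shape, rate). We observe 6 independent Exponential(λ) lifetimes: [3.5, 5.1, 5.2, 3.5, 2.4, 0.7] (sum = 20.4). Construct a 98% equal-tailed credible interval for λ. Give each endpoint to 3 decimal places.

[0.106, 0.665]

Posterior: Gamma(1+6, 1.5+20.4) = Gamma(7, 21.9) (shape, rate).
Equal-tailed 98% interval: Gamma(7, 21.9) quantiles at 0.01 and 0.99.
Posterior mean ≈ 0.320, SD ≈ 0.121; a Normal approximation gives roughly [0.039, 0.601].
Exact: lower = 0.106; upper = 0.665.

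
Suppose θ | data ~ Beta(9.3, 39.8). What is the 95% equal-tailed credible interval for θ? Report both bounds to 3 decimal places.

[0.094, 0.309]

Posterior: Beta(9.3, 39.8).
Equal-tailed 95% interval: the 0.025 and 0.975 quantiles of Beta(9.3, 39.8).
Posterior mean ≈ 0.189, SD ≈ 0.055; a Normal approximation gives roughly [0.081, 0.298].
Exact: F⁻¹(0.025) = 0.094; F⁻¹(0.975) = 0.309.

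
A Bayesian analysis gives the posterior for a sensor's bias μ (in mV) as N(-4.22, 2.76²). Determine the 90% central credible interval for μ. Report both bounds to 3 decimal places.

[-8.760, 0.320]

The posterior is symmetric, so the 90% equal-tailed interval is μ = -4.22 ± z·2.76 with z = 1.645.
Half-width: 1.645 × 2.76 = 4.540.
-4.22 − 4.540 = -8.760; -4.22 + 4.540 = 0.320.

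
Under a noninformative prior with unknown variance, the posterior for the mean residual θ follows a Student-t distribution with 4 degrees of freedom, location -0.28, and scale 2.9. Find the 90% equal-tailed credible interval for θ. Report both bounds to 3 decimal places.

The t_4 distribution is symmetric; the 90% interval is -0.28 ± t·2.9 with t_{0.95,4} = 2.132.
Half-width: 2.132 × 2.9 = 6.182.
-0.28 − 6.182 = -6.462; -0.28 + 6.182 = 5.902.

[-6.462, 5.902]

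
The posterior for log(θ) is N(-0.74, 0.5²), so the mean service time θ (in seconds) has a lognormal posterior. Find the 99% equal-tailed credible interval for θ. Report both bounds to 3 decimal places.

[0.132, 1.730]

On the log scale the 99% interval is -0.74 ± 2.576 × 0.5 = [-2.0279, 0.5479].
Exponentiate: [e^-2.0279, e^0.5479] = [0.132, 1.730].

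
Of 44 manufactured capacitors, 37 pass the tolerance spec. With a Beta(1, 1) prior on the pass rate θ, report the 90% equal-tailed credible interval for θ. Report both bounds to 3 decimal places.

Posterior: Beta(1+37, 1+7) = Beta(38, 8).
Equal-tailed 90% interval: the 0.05 and 0.95 quantiles of Beta(38, 8).
Posterior mean ≈ 0.826, SD ≈ 0.055; a Normal approximation gives roughly [0.735, 0.917].
Exact: F⁻¹(0.05) = 0.728; F⁻¹(0.95) = 0.908.

[0.728, 0.908]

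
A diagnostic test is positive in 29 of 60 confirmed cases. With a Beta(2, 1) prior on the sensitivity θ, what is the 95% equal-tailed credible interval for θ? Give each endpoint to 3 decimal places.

[0.370, 0.614]

Posterior: Beta(2+29, 1+31) = Beta(31, 32).
Equal-tailed 95% interval: the 0.025 and 0.975 quantiles of Beta(31, 32).
Posterior mean ≈ 0.492, SD ≈ 0.062; a Normal approximation gives roughly [0.370, 0.615].
Exact: F⁻¹(0.025) = 0.370; F⁻¹(0.975) = 0.614.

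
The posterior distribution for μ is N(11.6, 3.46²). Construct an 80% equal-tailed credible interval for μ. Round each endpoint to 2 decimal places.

The posterior is symmetric, so the 80% equal-tailed interval is μ = 11.6 ± z·3.46 with z = 1.282.
Half-width: 1.282 × 3.46 = 4.43.
11.6 − 4.43 = 7.17; 11.6 + 4.43 = 16.03.

[7.17, 16.03]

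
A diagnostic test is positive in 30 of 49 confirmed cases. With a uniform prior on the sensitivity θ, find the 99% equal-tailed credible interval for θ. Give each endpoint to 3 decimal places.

Posterior: Beta(1+30, 1+19) = Beta(31, 20).
Equal-tailed 99% interval: the 0.005 and 0.995 quantiles of Beta(31, 20).
Posterior mean ≈ 0.608, SD ≈ 0.068; a Normal approximation gives roughly [0.433, 0.782].
Exact: F⁻¹(0.005) = 0.429; F⁻¹(0.995) = 0.771.

[0.429, 0.771]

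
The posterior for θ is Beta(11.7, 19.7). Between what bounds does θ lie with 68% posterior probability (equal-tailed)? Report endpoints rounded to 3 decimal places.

Posterior: Beta(11.7, 19.7).
Equal-tailed 68% interval: the 0.16 and 0.84 quantiles of Beta(11.7, 19.7).
Posterior mean ≈ 0.373, SD ≈ 0.085; a Normal approximation gives roughly [0.288, 0.457].
Exact: F⁻¹(0.16) = 0.287; F⁻¹(0.84) = 0.458.

[0.287, 0.458]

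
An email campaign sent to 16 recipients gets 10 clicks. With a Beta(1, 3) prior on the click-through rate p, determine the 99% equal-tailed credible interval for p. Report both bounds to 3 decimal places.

Posterior: Beta(1+10, 3+6) = Beta(11, 9).
Equal-tailed 99% interval: the 0.005 and 0.995 quantiles of Beta(11, 9).
Posterior mean ≈ 0.550, SD ≈ 0.109; a Normal approximation gives roughly [0.270, 0.830].
Exact: F⁻¹(0.005) = 0.274; F⁻¹(0.995) = 0.808.

[0.274, 0.808]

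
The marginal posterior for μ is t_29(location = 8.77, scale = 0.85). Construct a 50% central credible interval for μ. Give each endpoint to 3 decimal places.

[8.189, 9.351]

The t_29 distribution is symmetric; the 50% interval is 8.77 ± t·0.85 with t_{0.75,29} = 0.683.
Half-width: 0.683 × 0.85 = 0.581.
8.77 − 0.581 = 8.189; 8.77 + 0.581 = 9.351.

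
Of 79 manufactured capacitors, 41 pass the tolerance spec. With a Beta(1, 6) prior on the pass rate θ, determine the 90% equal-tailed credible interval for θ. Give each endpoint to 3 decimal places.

Posterior: Beta(1+41, 6+38) = Beta(42, 44).
Equal-tailed 90% interval: the 0.05 and 0.95 quantiles of Beta(42, 44).
Posterior mean ≈ 0.488, SD ≈ 0.054; a Normal approximation gives roughly [0.400, 0.577].
Exact: F⁻¹(0.05) = 0.400; F⁻¹(0.95) = 0.577.

[0.400, 0.577]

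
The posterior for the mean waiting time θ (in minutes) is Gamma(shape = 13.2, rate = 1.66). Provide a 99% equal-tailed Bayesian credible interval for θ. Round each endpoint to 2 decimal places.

[3.44, 14.71]

Posterior: Gamma(shape 13.2, rate 1.66).
Equal-tailed 99% interval: Gamma(13.2, 1.66) quantiles at 0.005 and 0.995.
Posterior mean ≈ 7.95, SD ≈ 2.19; a Normal approximation gives roughly [2.31, 13.59].
Exact: lower = 3.44; upper = 14.71.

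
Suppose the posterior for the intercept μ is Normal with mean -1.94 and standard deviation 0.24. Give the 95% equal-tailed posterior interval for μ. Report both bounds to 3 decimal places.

[-2.410, -1.470]

The posterior is symmetric, so the 95% equal-tailed interval is μ = -1.94 ± z·0.24 with z = 1.960.
Half-width: 1.960 × 0.24 = 0.470.
-1.94 − 0.470 = -2.410; -1.94 + 0.470 = -1.470.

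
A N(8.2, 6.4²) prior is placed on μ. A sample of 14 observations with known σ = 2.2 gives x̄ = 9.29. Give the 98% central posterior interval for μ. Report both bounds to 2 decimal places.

[7.92, 10.64]

Posterior precision = 1/6.4² + 14/2.2² = 0.0244 + 2.8926 = 2.9170, so posterior SD = 0.5855.
Posterior mean = (8.2/6.4² + 14·9.29/2.2²) / 2.9170 = 9.2809.
Interval: 9.2809 ± 2.326 × 0.5855 → [7.92, 10.64].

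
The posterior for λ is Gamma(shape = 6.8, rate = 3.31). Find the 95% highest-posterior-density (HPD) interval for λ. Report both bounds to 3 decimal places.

[0.673, 3.621]

The posterior is unimodal and skewed, so the HPD interval has equal density at both endpoints and is the shortest 95% interval.
Solving f(0.673) = f(3.621) with F(3.621) − F(0.673) = 0.95 gives [0.673, 3.621].
For comparison, the equal-tailed interval is [0.813, 3.862]; the HPD is narrower and shifted toward the mode.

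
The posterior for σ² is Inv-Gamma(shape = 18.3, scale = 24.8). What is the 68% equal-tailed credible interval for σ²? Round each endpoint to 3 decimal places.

[1.102, 1.761]

Inverse-Gamma(18.3, 24.8) quantiles: F⁻¹(0.16) and F⁻¹(0.84).
Equivalently, 1/σ² ~ Gamma(18.3, rate = 24.8); invert its 0.84 and 0.16 quantiles.
Posterior mean ≈ 1.434, SD ≈ 0.355; a Normal approximation gives roughly [1.080, 1.787].
Exact: lower = 1.102; upper = 1.761.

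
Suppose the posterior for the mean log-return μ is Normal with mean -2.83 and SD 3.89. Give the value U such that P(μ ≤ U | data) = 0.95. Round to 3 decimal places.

Need U with P(μ ≤ U) = 0.95: U = -2.83 + z_{0.05}·3.89.
z = 1.645; U = -2.83 + 1.645 × 3.89 = 3.568.

3.568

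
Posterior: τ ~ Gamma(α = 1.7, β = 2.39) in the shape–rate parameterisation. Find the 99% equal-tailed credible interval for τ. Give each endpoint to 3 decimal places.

[0.024, 2.859]

Posterior: Gamma(shape 1.7, rate 2.39).
Equal-tailed 99% interval: Gamma(1.7, 2.39) quantiles at 0.005 and 0.995.
Posterior mean ≈ 0.711, SD ≈ 0.546; a Normal approximation gives roughly [-0.694, 2.117].
Exact: lower = 0.024; upper = 2.859.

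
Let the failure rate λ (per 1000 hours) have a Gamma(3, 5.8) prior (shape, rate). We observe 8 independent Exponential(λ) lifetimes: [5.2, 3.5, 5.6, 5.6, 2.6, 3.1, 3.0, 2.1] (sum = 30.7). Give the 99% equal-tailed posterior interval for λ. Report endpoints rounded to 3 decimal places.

Posterior: Gamma(3+8, 5.8+30.7) = Gamma(11, 36.5) (shape, rate).
Equal-tailed 99% interval: Gamma(11, 36.5) quantiles at 0.005 and 0.995.
Posterior mean ≈ 0.301, SD ≈ 0.091; a Normal approximation gives roughly [0.067, 0.535].
Exact: lower = 0.118; upper = 0.586.

[0.118, 0.586]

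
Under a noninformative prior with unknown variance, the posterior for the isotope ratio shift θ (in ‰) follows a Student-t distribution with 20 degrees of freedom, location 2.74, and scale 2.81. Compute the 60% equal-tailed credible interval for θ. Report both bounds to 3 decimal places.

The t_20 distribution is symmetric; the 60% interval is 2.74 ± t·2.81 with t_{0.8,20} = 0.860.
Half-width: 0.860 × 2.81 = 2.417.
2.74 − 2.417 = 0.323; 2.74 + 2.417 = 5.157.

[0.323, 5.157]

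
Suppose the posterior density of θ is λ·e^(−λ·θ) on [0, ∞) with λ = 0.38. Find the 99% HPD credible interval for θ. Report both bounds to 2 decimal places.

The exponential density is strictly decreasing on [0, ∞), so the HPD interval is anchored at 0: [0, q] with P(θ ≤ q) = 0.99.
q = −ln(1 − 0.99) / 0.38 = 4.6052 / 0.38 = 12.12.

[0.00, 12.12]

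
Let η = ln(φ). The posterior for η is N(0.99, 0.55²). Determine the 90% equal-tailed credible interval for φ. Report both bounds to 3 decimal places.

On the log scale the 90% interval is 0.99 ± 1.645 × 0.55 = [0.0853, 1.8947].
Exponentiate: [e^0.0853, e^1.8947] = [1.089, 6.650].

[1.089, 6.650]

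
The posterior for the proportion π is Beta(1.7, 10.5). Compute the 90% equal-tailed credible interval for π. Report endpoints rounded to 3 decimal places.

Posterior: Beta(1.7, 10.5).
Equal-tailed 90% interval: the 0.05 and 0.95 quantiles of Beta(1.7, 10.5).
Posterior mean ≈ 0.139, SD ≈ 0.095; a Normal approximation gives roughly [-0.017, 0.296].
Exact: F⁻¹(0.05) = 0.022; F⁻¹(0.95) = 0.324.

[0.022, 0.324]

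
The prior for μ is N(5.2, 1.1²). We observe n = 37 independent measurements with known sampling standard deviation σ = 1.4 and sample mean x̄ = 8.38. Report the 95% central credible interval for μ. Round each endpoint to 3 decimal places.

[7.805, 8.688]

Posterior precision = 1/1.1² + 37/1.4² = 0.8264 + 18.8776 = 19.7040, so posterior SD = 0.2253.
Posterior mean = (5.2/1.1² + 37·8.38/1.4²) / 19.7040 = 8.2466.
Interval: 8.2466 ± 1.960 × 0.2253 → [7.805, 8.688].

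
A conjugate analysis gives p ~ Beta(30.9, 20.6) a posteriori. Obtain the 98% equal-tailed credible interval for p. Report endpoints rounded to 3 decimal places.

Posterior: Beta(30.9, 20.6).
Equal-tailed 98% interval: the 0.01 and 0.99 quantiles of Beta(30.9, 20.6).
Posterior mean ≈ 0.600, SD ≈ 0.068; a Normal approximation gives roughly [0.443, 0.757].
Exact: F⁻¹(0.01) = 0.439; F⁻¹(0.99) = 0.750.

[0.439, 0.750]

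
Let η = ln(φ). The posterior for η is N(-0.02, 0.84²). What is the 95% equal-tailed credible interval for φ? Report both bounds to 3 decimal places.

On the log scale the 95% interval is -0.02 ± 1.960 × 0.84 = [-1.6664, 1.6264].
Exponentiate: [e^-1.6664, e^1.6264] = [0.189, 5.085].

[0.189, 5.085]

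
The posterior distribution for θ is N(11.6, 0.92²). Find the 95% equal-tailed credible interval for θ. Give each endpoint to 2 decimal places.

The posterior is symmetric, so the 95% equal-tailed interval is θ = 11.6 ± z·0.92 with z = 1.960.
Half-width: 1.960 × 0.92 = 1.80.
11.6 − 1.80 = 9.80; 11.6 + 1.80 = 13.40.

[9.80, 13.40]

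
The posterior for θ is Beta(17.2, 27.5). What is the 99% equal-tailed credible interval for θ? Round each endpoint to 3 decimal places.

Posterior: Beta(17.2, 27.5).
Equal-tailed 99% interval: the 0.005 and 0.995 quantiles of Beta(17.2, 27.5).
Posterior mean ≈ 0.385, SD ≈ 0.072; a Normal approximation gives roughly [0.199, 0.570].
Exact: F⁻¹(0.005) = 0.213; F⁻¹(0.995) = 0.576.

[0.213, 0.576]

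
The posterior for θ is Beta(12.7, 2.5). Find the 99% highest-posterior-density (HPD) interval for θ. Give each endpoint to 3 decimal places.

The posterior is unimodal and skewed, so the HPD interval has equal density at both endpoints and is the shortest 99% interval.
Solving f(0.567) = f(0.995) with F(0.995) − F(0.567) = 0.99 gives [0.567, 0.995].
For comparison, the equal-tailed interval is [0.535, 0.985]; the HPD is narrower and shifted toward the mode.

[0.567, 0.995]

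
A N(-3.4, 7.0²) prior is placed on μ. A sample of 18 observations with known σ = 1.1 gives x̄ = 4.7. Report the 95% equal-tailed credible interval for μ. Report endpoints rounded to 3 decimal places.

[4.181, 5.197]

Posterior precision = 1/7.0² + 18/1.1² = 0.0204 + 14.8760 = 14.8964, so posterior SD = 0.2591.
Posterior mean = (-3.4/7.0² + 18·4.7/1.1²) / 14.8964 = 4.6889.
Interval: 4.6889 ± 1.960 × 0.2591 → [4.181, 5.197].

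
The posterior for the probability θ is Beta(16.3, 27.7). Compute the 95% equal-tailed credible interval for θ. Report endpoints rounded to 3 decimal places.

Posterior: Beta(16.3, 27.7).
Equal-tailed 95% interval: the 0.025 and 0.975 quantiles of Beta(16.3, 27.7).
Posterior mean ≈ 0.370, SD ≈ 0.072; a Normal approximation gives roughly [0.229, 0.512].
Exact: F⁻¹(0.025) = 0.236; F⁻¹(0.975) = 0.516.

[0.236, 0.516]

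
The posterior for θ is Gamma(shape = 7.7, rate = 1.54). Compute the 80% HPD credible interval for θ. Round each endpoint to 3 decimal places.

[2.518, 6.910]

The posterior is unimodal and skewed, so the HPD interval has equal density at both endpoints and is the shortest 80% interval.
Solving f(2.518) = f(6.910) with F(6.910) − F(2.518) = 0.80 gives [2.518, 6.910].
For comparison, the equal-tailed interval is [2.874, 7.403]; the HPD is narrower and shifted toward the mode.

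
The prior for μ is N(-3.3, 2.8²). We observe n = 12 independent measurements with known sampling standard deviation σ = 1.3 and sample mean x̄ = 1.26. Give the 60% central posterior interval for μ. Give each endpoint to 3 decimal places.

[0.866, 1.493]

Posterior precision = 1/2.8² + 12/1.3² = 0.1276 + 7.1006 = 7.2281, so posterior SD = 0.3720.
Posterior mean = (-3.3/2.8² + 12·1.26/1.3²) / 7.2281 = 1.1795.
Interval: 1.1795 ± 0.842 × 0.3720 → [0.866, 1.493].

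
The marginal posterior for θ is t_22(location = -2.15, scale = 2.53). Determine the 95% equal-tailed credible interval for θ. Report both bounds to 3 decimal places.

[-7.397, 3.097]

The t_22 distribution is symmetric; the 95% interval is -2.15 ± t·2.53 with t_{0.975,22} = 2.074.
Half-width: 2.074 × 2.53 = 5.247.
-2.15 − 5.247 = -7.397; -2.15 + 5.247 = 3.097.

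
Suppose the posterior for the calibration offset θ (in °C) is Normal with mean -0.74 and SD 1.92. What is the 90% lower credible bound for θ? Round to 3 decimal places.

-3.201

Need L with P(θ ≥ L) = 0.90: L = -0.74 − z_{0.1}·1.92.
z = 1.282; L = -0.74 − 1.282 × 1.92 = -3.201.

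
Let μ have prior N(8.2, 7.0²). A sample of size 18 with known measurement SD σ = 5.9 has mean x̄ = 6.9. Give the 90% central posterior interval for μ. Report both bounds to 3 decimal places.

Posterior precision = 1/7.0² + 18/5.9² = 0.0204 + 0.5171 = 0.5375, so posterior SD = 1.3640.
Posterior mean = (8.2/7.0² + 18·6.9/5.9²) / 0.5375 = 6.9494.
Interval: 6.9494 ± 1.645 × 1.3640 → [4.706, 9.193].

[4.706, 9.193]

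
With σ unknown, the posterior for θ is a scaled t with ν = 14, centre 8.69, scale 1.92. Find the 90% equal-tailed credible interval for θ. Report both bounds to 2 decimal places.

The t_14 distribution is symmetric; the 90% interval is 8.69 ± t·1.92 with t_{0.95,14} = 1.761.
Half-width: 1.761 × 1.92 = 3.38.
8.69 − 3.38 = 5.31; 8.69 + 3.38 = 12.07.

[5.31, 12.07]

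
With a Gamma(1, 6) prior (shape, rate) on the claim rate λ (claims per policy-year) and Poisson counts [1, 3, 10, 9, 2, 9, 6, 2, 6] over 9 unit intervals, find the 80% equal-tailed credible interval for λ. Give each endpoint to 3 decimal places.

[2.685, 3.877]

Posterior: Gamma(1+48, 6+9) = Gamma(49, 15) (shape, rate).
Equal-tailed 80% interval: Gamma(49, 15) quantiles at 0.1 and 0.9.
Posterior mean ≈ 3.267, SD ≈ 0.467; a Normal approximation gives roughly [2.669, 3.865].
Exact: lower = 2.685; upper = 3.877.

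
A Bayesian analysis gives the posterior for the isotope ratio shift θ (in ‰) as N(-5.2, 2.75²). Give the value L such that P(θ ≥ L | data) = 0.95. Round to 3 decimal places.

Need L with P(θ ≥ L) = 0.95: L = -5.2 − z_{0.05}·2.75.
z = 1.645; L = -5.2 − 1.645 × 2.75 = -9.723.

-9.723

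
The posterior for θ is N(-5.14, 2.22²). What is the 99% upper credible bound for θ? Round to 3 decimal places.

0.024

Need U with P(θ ≤ U) = 0.99: U = -5.14 + z_{0.01}·2.22.
z = 2.326; U = -5.14 + 2.326 × 2.22 = 0.024.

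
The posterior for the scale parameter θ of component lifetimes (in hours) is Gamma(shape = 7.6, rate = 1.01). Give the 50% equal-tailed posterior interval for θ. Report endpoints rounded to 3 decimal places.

[5.550, 9.144]

Posterior: Gamma(shape 7.6, rate 1.01).
Equal-tailed 50% interval: Gamma(7.6, 1.01) quantiles at 0.25 and 0.75.
Posterior mean ≈ 7.525, SD ≈ 2.730; a Normal approximation gives roughly [5.684, 9.366].
Exact: lower = 5.550; upper = 9.144.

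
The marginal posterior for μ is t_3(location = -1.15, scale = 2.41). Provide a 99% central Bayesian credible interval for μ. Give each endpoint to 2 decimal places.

The t_3 distribution is symmetric; the 99% interval is -1.15 ± t·2.41 with t_{0.995,3} = 5.841.
Half-width: 5.841 × 2.41 = 14.08.
-1.15 − 14.08 = -15.23; -1.15 + 14.08 = 12.93.

[-15.23, 12.93]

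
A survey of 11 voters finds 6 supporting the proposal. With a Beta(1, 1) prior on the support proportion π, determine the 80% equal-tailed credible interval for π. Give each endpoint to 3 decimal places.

[0.362, 0.712]

Posterior: Beta(1+6, 1+5) = Beta(7, 6).
Equal-tailed 80% interval: the 0.1 and 0.9 quantiles of Beta(7, 6).
Posterior mean ≈ 0.538, SD ≈ 0.133; a Normal approximation gives roughly [0.368, 0.709].
Exact: F⁻¹(0.1) = 0.362; F⁻¹(0.9) = 0.712.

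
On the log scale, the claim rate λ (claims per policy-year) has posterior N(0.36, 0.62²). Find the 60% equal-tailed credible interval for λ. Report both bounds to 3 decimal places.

[0.851, 2.415]

On the log scale the 60% interval is 0.36 ± 0.842 × 0.62 = [-0.1618, 0.8818].
Exponentiate: [e^-0.1618, e^0.8818] = [0.851, 2.415].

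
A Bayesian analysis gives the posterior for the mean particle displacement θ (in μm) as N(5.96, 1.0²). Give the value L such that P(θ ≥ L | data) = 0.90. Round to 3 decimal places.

4.678

Need L with P(θ ≥ L) = 0.90: L = 5.96 − z_{0.1}·1.0.
z = 1.282; L = 5.96 − 1.282 × 1.0 = 4.678.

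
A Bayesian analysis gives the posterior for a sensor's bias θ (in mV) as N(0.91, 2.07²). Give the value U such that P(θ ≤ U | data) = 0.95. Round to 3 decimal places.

4.315

Need U with P(θ ≤ U) = 0.95: U = 0.91 + z_{0.05}·2.07.
z = 1.645; U = 0.91 + 1.645 × 2.07 = 4.315.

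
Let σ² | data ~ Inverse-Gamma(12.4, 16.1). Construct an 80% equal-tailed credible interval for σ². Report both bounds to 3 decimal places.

[0.943, 1.974]

Inverse-Gamma(12.4, 16.1) quantiles: F⁻¹(0.1) and F⁻¹(0.9).
Equivalently, 1/σ² ~ Gamma(12.4, rate = 16.1); invert its 0.9 and 0.1 quantiles.
Posterior mean ≈ 1.412, SD ≈ 0.438; a Normal approximation gives roughly [0.851, 1.974].
Exact: lower = 0.943; upper = 1.974.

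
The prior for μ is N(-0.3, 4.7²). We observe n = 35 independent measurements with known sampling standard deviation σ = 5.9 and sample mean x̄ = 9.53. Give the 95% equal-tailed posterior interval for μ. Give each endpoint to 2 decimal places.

Posterior precision = 1/4.7² + 35/5.9² = 0.0453 + 1.0055 = 1.0507, so posterior SD = 0.9756.
Posterior mean = (-0.3/4.7² + 35·9.53/5.9²) / 1.0507 = 9.1065.
Interval: 9.1065 ± 1.960 × 0.9756 → [7.19, 11.02].

[7.19, 11.02]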